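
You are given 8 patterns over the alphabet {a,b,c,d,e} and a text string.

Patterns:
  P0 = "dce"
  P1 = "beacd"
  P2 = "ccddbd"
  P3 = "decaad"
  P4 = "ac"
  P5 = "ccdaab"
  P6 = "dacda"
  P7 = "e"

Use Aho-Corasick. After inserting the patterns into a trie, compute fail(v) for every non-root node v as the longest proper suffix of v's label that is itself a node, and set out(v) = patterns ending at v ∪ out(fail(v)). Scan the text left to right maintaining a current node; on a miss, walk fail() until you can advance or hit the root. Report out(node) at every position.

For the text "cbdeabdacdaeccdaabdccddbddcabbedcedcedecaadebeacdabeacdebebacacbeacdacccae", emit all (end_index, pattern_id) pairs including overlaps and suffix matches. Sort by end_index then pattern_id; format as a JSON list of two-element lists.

Construct AC machine:
Trie (insert patterns):
  0='ε' goto a→20 b→4 c→9 d→1 e→29
  1='d' goto a→25 c→2 e→15
  2='dc' goto e→3
  3='dce' goto ·  ←P0
  4='b' goto e→5
  5='be' goto a→6
  6='bea' goto c→7
  7='beac' goto d→8
  8='beacd' goto ·  ←P1
  9='c' goto c→10
  10='cc' goto d→11
  11='ccd' goto a→22 d→12
  12='ccdd' goto b→13
  13='ccddb' goto d→14
  14='ccddbd' goto ·  ←P2
  15='de' goto c→16
  16='dec' goto a→17
  17='deca' goto a→18
  18='decaa' goto d→19
  19='decaad' goto ·  ←P3
  20='a' goto c→21
  21='ac' goto ·  ←P4
  22='ccda' goto a→23
  23='ccdaa' goto b→24
  24='ccdaab' goto ·  ←P5
  25='da' goto c→26
  26='dac' goto d→27
  27='dacd' goto a→28
  28='dacda' goto ·  ←P6
  29='e' goto ·  ←P7

Failure links (BFS by depth):
  n1('d'): parent n0 fail=0; on 'd' 0 → fail=0;  out ∅∪∅=∅
  n4('b'): parent n0 fail=0; on 'b' 0 → fail=0;  out ∅∪∅=∅
  n9('c'): parent n0 fail=0; on 'c' 0 → fail=0;  out ∅∪∅=∅
  n20('a'): parent n0 fail=0; on 'a' 0 → fail=0;  out ∅∪∅=∅
  n29('e'): parent n0 fail=0; on 'e' 0 → fail=0;  out {7}∪∅={7}
  n2('dc'): parent n1 fail=0; on 'c' 0 → fail=9;  out ∅∪∅=∅
  n5('be'): parent n4 fail=0; on 'e' 0 → fail=29;  out ∅∪{7}={7}
  n10('cc'): parent n9 fail=0; on 'c' 0 → fail=9;  out ∅∪∅=∅
  n15('de'): parent n1 fail=0; on 'e' 0 → fail=29;  out ∅∪{7}={7}
  n21('ac'): parent n20 fail=0; on 'c' 0 → fail=9;  out {4}∪∅={4}
  n25('da'): parent n1 fail=0; on 'a' 0 → fail=20;  out ∅∪∅=∅
  n3('dce'): parent n2 fail=9; on 'e' 9→0 → fail=29;  out {0}∪{7}={0,7}
  n6('bea'): parent n5 fail=29; on 'a' 29→0 → fail=20;  out ∅∪∅=∅
  n11('ccd'): parent n10 fail=9; on 'd' 9→0 → fail=1;  out ∅∪∅=∅
  n16('dec'): parent n15 fail=29; on 'c' 29→0 → fail=9;  out ∅∪∅=∅
  n26('dac'): parent n25 fail=20; on 'c' 20 → fail=21;  out ∅∪{4}={4}
  n7('beac'): parent n6 fail=20; on 'c' 20 → fail=21;  out ∅∪{4}={4}
  n12('ccdd'): parent n11 fail=1; on 'd' 1→0 → fail=1;  out ∅∪∅=∅
  n17('deca'): parent n16 fail=9; on 'a' 9→0 → fail=20;  out ∅∪∅=∅
  n22('ccda'): parent n11 fail=1; on 'a' 1 → fail=25;  out ∅∪∅=∅
  n27('dacd'): parent n26 fail=21; on 'd' 21→9→0 → fail=1;  out ∅∪∅=∅
  n8('beacd'): parent n7 fail=21; on 'd' 21→9→0 → fail=1;  out {1}∪∅={1}
  n13('ccddb'): parent n12 fail=1; on 'b' 1→0 → fail=4;  out ∅∪∅=∅
  n18('decaa'): parent n17 fail=20; on 'a' 20→0 → fail=20;  out ∅∪∅=∅
  n23('ccdaa'): parent n22 fail=25; on 'a' 25→20→0 → fail=20;  out ∅∪∅=∅
  n28('dacda'): parent n27 fail=1; on 'a' 1 → fail=25;  out {6}∪∅={6}
  n14('ccddbd'): parent n13 fail=4; on 'd' 4→0 → fail=1;  out {2}∪∅={2}
  n19('decaad'): parent n18 fail=20; on 'd' 20→0 → fail=1;  out {3}∪∅={3}
  n24('ccdaab'): parent n23 fail=20; on 'b' 20→0 → fail=4;  out {5}∪∅={5}

Text stream:
i=0 'c': node 0→9
i=1 'b': node 9→4 ·f
i=2 'd': node 4→1 ·f
i=3 'e': node 1→15  ** P7@[3:3]
i=4 'a': node 15→20 ·f
i=5 'b': node 20→4 ·f
i=6 'd': node 4→1 ·f
i=7 'a': node 1→25
i=8 'c': node 25→26  ** P4@[7:8]
i=9 'd': node 26→27
i=10 'a': node 27→28  ** P6@[6:10]
i=11 'e': node 28→29 ·f  ** P7@[11:11]
i=12 'c': node 29→9 ·f
i=13 'c': node 9→10
i=14 'd': node 10→11
i=15 'a': node 11→22
i=16 'a': node 22→23
i=17 'b': node 23→24  ** P5@[12:17]
i=18 'd': node 24→1 ·f
i=19 'c': node 1→2
i=20 'c': node 2→10 ·f
i=21 'd': node 10→11
i=22 'd': node 11→12
i=23 'b': node 12→13
i=24 'd': node 13→14  ** P2@[19:24]
i=25 'd': node 14→1 ·f
i=26 'c': node 1→2
i=27 'a': node 2→20 ·f
i=28 'b': node 20→4 ·f
i=29 'b': node 4→4 ·f
i=30 'e': node 4→5  ** P7@[30:30]
i=31 'd': node 5→1 ·f
i=32 'c': node 1→2
i=33 'e': node 2→3  ** P0@[31:33],P7@[33:33]
i=34 'd': node 3→1 ·f
i=35 'c': node 1→2
i=36 'e': node 2→3  ** P0@[34:36],P7@[36:36]
i=37 'd': node 3→1 ·f
i=38 'e': node 1→15  ** P7@[38:38]
i=39 'c': node 15→16
i=40 'a': node 16→17
i=41 'a': node 17→18
i=42 'd': node 18→19  ** P3@[37:42]
i=43 'e': node 19→15 ·f  ** P7@[43:43]
i=44 'b': node 15→4 ·f
i=45 'e': node 4→5  ** P7@[45:45]
i=46 'a': node 5→6
i=47 'c': node 6→7  ** P4@[46:47]
i=48 'd': node 7→8  ** P1@[44:48]
i=49 'a': node 8→25 ·f
i=50 'b': node 25→4 ·f
i=51 'e': node 4→5  ** P7@[51:51]
i=52 'a': node 5→6
i=53 'c': node 6→7  ** P4@[52:53]
i=54 'd': node 7→8  ** P1@[50:54]
i=55 'e': node 8→15 ·f  ** P7@[55:55]
i=56 'b': node 15→4 ·f
i=57 'e': node 4→5  ** P7@[57:57]
i=58 'b': node 5→4 ·f
i=59 'a': node 4→20 ·f
i=60 'c': node 20→21  ** P4@[59:60]
i=61 'a': node 21→20 ·f
i=62 'c': node 20→21  ** P4@[61:62]
i=63 'b': node 21→4 ·f
i=64 'e': node 4→5  ** P7@[64:64]
i=65 'a': node 5→6
i=66 'c': node 6→7  ** P4@[65:66]
i=67 'd': node 7→8  ** P1@[63:67]
i=68 'a': node 8→25 ·f
i=69 'c': node 25→26  ** P4@[68:69]
i=70 'c': node 26→10 ·f
i=71 'c': node 10→10 ·f
i=72 'a': node 10→20 ·f
i=73 'e': node 20→29 ·f  ** P7@[73:73]

Result: [[3,7],[8,4],[10,6],[11,7],[17,5],[24,2],[30,7],[33,0],[33,7],[36,0],[36,7],[38,7],[42,3],[43,7],[45,7],[47,4],[48,1],[51,7],[53,4],[54,1],[55,7],[57,7],[60,4],[62,4],[64,7],[66,4],[67,1],[69,4],[73,7]]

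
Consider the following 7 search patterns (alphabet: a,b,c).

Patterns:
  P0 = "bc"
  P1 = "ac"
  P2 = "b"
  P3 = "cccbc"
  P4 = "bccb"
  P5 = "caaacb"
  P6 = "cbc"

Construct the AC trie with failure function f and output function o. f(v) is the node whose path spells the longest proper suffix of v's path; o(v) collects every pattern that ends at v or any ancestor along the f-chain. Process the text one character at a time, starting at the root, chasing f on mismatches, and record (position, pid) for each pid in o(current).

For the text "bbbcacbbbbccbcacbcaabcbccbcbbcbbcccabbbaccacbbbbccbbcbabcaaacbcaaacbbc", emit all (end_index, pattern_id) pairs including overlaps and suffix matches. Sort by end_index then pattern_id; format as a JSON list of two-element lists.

Build automaton:
Trie nodes:
  n0 'ε': a→3 b→1 c→5
  n1 'b': c→2  ←P2
  n2 'bc': c→10  ←P0
  n3 'a': c→4
  n4 'ac': ·  ←P1
  n5 'c': a→12 b→17 c→6
  n6 'cc': c→7
  n7 'ccc': b→8
  n8 'cccb': c→9
  n9 'cccbc': ·  ←P3
  n10 'bcc': b→11
  n11 'bccb': ·  ←P4
  n12 'ca': a→13
  n13 'caa': a→14
  n14 'caaa': c→15
  n15 'caaac': b→16
  n16 'caaacb': ·  ←P5
  n17 'cb': c→18
  n18 'cbc': ·  ←P6

Failure links (BFS by depth):
  fail(1) 'b': from fail(0)=0 chase 'b': 0 ⇒ 0;  out={2}∪out(0)={2}
  fail(3) 'a': from fail(0)=0 chase 'a': 0 ⇒ 0;  out=∅∪out(0)=∅
  fail(5) 'c': from fail(0)=0 chase 'c': 0 ⇒ 0;  out=∅∪out(0)=∅
  fail(2) 'bc': from fail(1)=0 chase 'c': 0 ⇒ 5;  out={0}∪out(5)={0}
  fail(4) 'ac': from fail(3)=0 chase 'c': 0 ⇒ 5;  out={1}∪out(5)={1}
  fail(6) 'cc': from fail(5)=0 chase 'c': 0 ⇒ 5;  out=∅∪out(5)=∅
  fail(12) 'ca': from fail(5)=0 chase 'a': 0 ⇒ 3;  out=∅∪out(3)=∅
  fail(17) 'cb': from fail(5)=0 chase 'b': 0 ⇒ 1;  out=∅∪out(1)={2}
  fail(7) 'ccc': from fail(6)=5 chase 'c': 5 ⇒ 6;  out=∅∪out(6)=∅
  fail(10) 'bcc': from fail(2)=5 chase 'c': 5 ⇒ 6;  out=∅∪out(6)=∅
  fail(13) 'caa': from fail(12)=3 chase 'a': 3→0 ⇒ 3;  out=∅∪out(3)=∅
  fail(18) 'cbc': from fail(17)=1 chase 'c': 1 ⇒ 2;  out={6}∪out(2)={0,6}
  fail(8) 'cccb': from fail(7)=6 chase 'b': 6→5 ⇒ 17;  out=∅∪out(17)={2}
  fail(11) 'bccb': from fail(10)=6 chase 'b': 6→5 ⇒ 17;  out={4}∪out(17)={2,4}
  fail(14) 'caaa': from fail(13)=3 chase 'a': 3→0 ⇒ 3;  out=∅∪out(3)=∅
  fail(9) 'cccbc': from fail(8)=17 chase 'c': 17 ⇒ 18;  out={3}∪out(18)={0,3,6}
  fail(15) 'caaac': from fail(14)=3 chase 'c': 3 ⇒ 4;  out=∅∪out(4)={1}
  fail(16) 'caaacb': from fail(15)=4 chase 'b': 4→5 ⇒ 17;  out={5}∪out(17)={2,5}

Scan:
pos 0 'b': at 1  emit P2@[0:0]
pos 1 'b': at 1 ·f  emit P2@[1:1]
pos 2 'b': at 1 ·f  emit P2@[2:2]
pos 3 'c': at 2  emit P0@[2:3]
pos 4 'a': at 12 ·f
pos 5 'c': at 4 ·f  emit P1@[4:5]
pos 6 'b': at 17 ·f  emit P2@[6:6]
pos 7 'b': at 1 ·f  emit P2@[7:7]
pos 8 'b': at 1 ·f  emit P2@[8:8]
pos 9 'b': at 1 ·f  emit P2@[9:9]
pos 10 'c': at 2  emit P0@[9:10]
pos 11 'c': at 10
pos 12 'b': at 11  emit P2@[12:12],P4@[9:12]
pos 13 'c': at 18 ·f  emit P0@[12:13],P6@[11:13]
pos 14 'a': at 12 ·f
pos 15 'c': at 4 ·f  emit P1@[14:15]
pos 16 'b': at 17 ·f  emit P2@[16:16]
pos 17 'c': at 18  emit P0@[16:17],P6@[15:17]
pos 18 'a': at 12 ·f
pos 19 'a': at 13
pos 20 'b': at 1 ·f  emit P2@[20:20]
pos 21 'c': at 2  emit P0@[20:21]
pos 22 'b': at 17 ·f  emit P2@[22:22]
pos 23 'c': at 18  emit P0@[22:23],P6@[21:23]
pos 24 'c': at 10 ·f
pos 25 'b': at 11  emit P2@[25:25],P4@[22:25]
pos 26 'c': at 18 ·f  emit P0@[25:26],P6@[24:26]
pos 27 'b': at 17 ·f  emit P2@[27:27]
pos 28 'b': at 1 ·f  emit P2@[28:28]
pos 29 'c': at 2  emit P0@[28:29]
pos 30 'b': at 17 ·f  emit P2@[30:30]
pos 31 'b': at 1 ·f  emit P2@[31:31]
pos 32 'c': at 2  emit P0@[31:32]
pos 33 'c': at 10
pos 34 'c': at 7 ·f
pos 35 'a': at 12 ·f
pos 36 'b': at 1 ·f  emit P2@[36:36]
pos 37 'b': at 1 ·f  emit P2@[37:37]
pos 38 'b': at 1 ·f  emit P2@[38:38]
pos 39 'a': at 3 ·f
pos 40 'c': at 4  emit P1@[39:40]
pos 41 'c': at 6 ·f
pos 42 'a': at 12 ·f
pos 43 'c': at 4 ·f  emit P1@[42:43]
pos 44 'b': at 17 ·f  emit P2@[44:44]
pos 45 'b': at 1 ·f  emit P2@[45:45]
pos 46 'b': at 1 ·f  emit P2@[46:46]
pos 47 'b': at 1 ·f  emit P2@[47:47]
pos 48 'c': at 2  emit P0@[47:48]
pos 49 'c': at 10
pos 50 'b': at 11  emit P2@[50:50],P4@[47:50]
pos 51 'b': at 1 ·f  emit P2@[51:51]
pos 52 'c': at 2  emit P0@[51:52]
pos 53 'b': at 17 ·f  emit P2@[53:53]
pos 54 'a': at 3 ·f
pos 55 'b': at 1 ·f  emit P2@[55:55]
pos 56 'c': at 2  emit P0@[55:56]
pos 57 'a': at 12 ·f
pos 58 'a': at 13
pos 59 'a': at 14
pos 60 'c': at 15  emit P1@[59:60]
pos 61 'b': at 16  emit P2@[61:61],P5@[56:61]
pos 62 'c': at 18 ·f  emit P0@[61:62],P6@[60:62]
pos 63 'a': at 12 ·f
pos 64 'a': at 13
pos 65 'a': at 14
pos 66 'c': at 15  emit P1@[65:66]
pos 67 'b': at 16  emit P2@[67:67],P5@[62:67]
pos 68 'b': at 1 ·f  emit P2@[68:68]
pos 69 'c': at 2  emit P0@[68:69]

Result: [[0,2],[1,2],[2,2],[3,0],[5,1],[6,2],[7,2],[8,2],[9,2],[10,0],[12,2],[12,4],[13,0],[13,6],[15,1],[16,2],[17,0],[17,6],[20,2],[21,0],[22,2],[23,0],[23,6],[25,2],[25,4],[26,0],[26,6],[27,2],[28,2],[29,0],[30,2],[31,2],[32,0],[36,2],[37,2],[38,2],[40,1],[43,1],[44,2],[45,2],[46,2],[47,2],[48,0],[50,2],[50,4],[51,2],[52,0],[53,2],[55,2],[56,0],[60,1],[61,2],[61,5],[62,0],[62,6],[66,1],[67,2],[67,5],[68,2],[69,0]]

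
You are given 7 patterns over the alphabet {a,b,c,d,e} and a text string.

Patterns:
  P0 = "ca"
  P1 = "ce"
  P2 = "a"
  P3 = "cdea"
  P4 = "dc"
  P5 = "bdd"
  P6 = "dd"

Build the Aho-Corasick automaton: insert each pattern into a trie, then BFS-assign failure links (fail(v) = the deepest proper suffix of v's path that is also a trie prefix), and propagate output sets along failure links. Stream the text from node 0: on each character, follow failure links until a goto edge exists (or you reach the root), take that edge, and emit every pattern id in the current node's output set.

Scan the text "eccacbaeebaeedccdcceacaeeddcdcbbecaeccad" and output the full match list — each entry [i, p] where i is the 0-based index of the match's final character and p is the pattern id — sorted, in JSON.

Build:
Trie nodes:
  0='ε' goto a→4 b→10 c→1 d→8
  1='c' goto a→2 d→5 e→3
  2='ca' goto ·  [P0 ends]
  3='ce' goto ·  [P1 ends]
  4='a' goto ·  [P2 ends]
  5='cd' goto e→6
  6='cde' goto a→7
  7='cdea' goto ·  [P3 ends]
  8='d' goto c→9 d→13
  9='dc' goto ·  [P4 ends]
  10='b' goto d→11
  11='bd' goto d→12
  12='bdd' goto ·  [P5 ends]
  13='dd' goto ·  [P6 ends]

BFS fail/out derivation:
  n1('c'): parent n0 fail=0; on 'c' 0 → fail=0;  out ∅∪∅=∅
  n4('a'): parent n0 fail=0; on 'a' 0 → fail=0;  out {2}∪∅={2}
  n8('d'): parent n0 fail=0; on 'd' 0 → fail=0;  out ∅∪∅=∅
  n10('b'): parent n0 fail=0; on 'b' 0 → fail=0;  out ∅∪∅=∅
  n2('ca'): parent n1 fail=0; on 'a' 0 → fail=4;  out {0}∪{2}={0,2}
  n3('ce'): parent n1 fail=0; on 'e' 0 → fail=0;  out {1}∪∅={1}
  n5('cd'): parent n1 fail=0; on 'd' 0 → fail=8;  out ∅∪∅=∅
  n9('dc'): parent n8 fail=0; on 'c' 0 → fail=1;  out {4}∪∅={4}
  n11('bd'): parent n10 fail=0; on 'd' 0 → fail=8;  out ∅∪∅=∅
  n13('dd'): parent n8 fail=0; on 'd' 0 → fail=8;  out {6}∪∅={6}
  n6('cde'): parent n5 fail=8; on 'e' 8→0 → fail=0;  out ∅∪∅=∅
  n12('bdd'): parent n11 fail=8; on 'd' 8 → fail=13;  out {5}∪{6}={5,6}
  n7('cdea'): parent n6 fail=0; on 'a' 0 → fail=4;  out {3}∪{2}={2,3}

Run:
i=0 'e': node 0→0
i=1 'c': node 0→1
i=2 'c': node 1→1 (via fail)
i=3 'a': node 1→2  ** P0@[2:3],P2@[3:3]
i=4 'c': node 2→1 (via fail)
i=5 'b': node 1→10 (via fail)
i=6 'a': node 10→4 (via fail)  ** P2@[6:6]
i=7 'e': node 4→0 (via fail)
i=8 'e': node 0→0
i=9 'b': node 0→10
i=10 'a': node 10→4 (via fail)  ** P2@[10:10]
i=11 'e': node 4→0 (via fail)
i=12 'e': node 0→0
i=13 'd': node 0→8
i=14 'c': node 8→9  ** P4@[13:14]
i=15 'c': node 9→1 (via fail)
i=16 'd': node 1→5
i=17 'c': node 5→9 (via fail)  ** P4@[16:17]
i=18 'c': node 9→1 (via fail)
i=19 'e': node 1→3  ** P1@[18:19]
i=20 'a': node 3→4 (via fail)  ** P2@[20:20]
i=21 'c': node 4→1 (via fail)
i=22 'a': node 1→2  ** P0@[21:22],P2@[22:22]
i=23 'e': node 2→0 (via fail)
i=24 'e': node 0→0
i=25 'd': node 0→8
i=26 'd': node 8→13  ** P6@[25:26]
i=27 'c': node 13→9 (via fail)  ** P4@[26:27]
i=28 'd': node 9→5 (via fail)
i=29 'c': node 5→9 (via fail)  ** P4@[28:29]
i=30 'b': node 9→10 (via fail)
i=31 'b': node 10→10 (via fail)
i=32 'e': node 10→0 (via fail)
i=33 'c': node 0→1
i=34 'a': node 1→2  ** P0@[33:34],P2@[34:34]
i=35 'e': node 2→0 (via fail)
i=36 'c': node 0→1
i=37 'c': node 1→1 (via fail)
i=38 'a': node 1→2  ** P0@[37:38],P2@[38:38]
i=39 'd': node 2→8 (via fail)

All matches (sorted): [[3,0],[3,2],[6,2],[10,2],[14,4],[17,4],[19,1],[20,2],[22,0],[22,2],[26,6],[27,4],[29,4],[34,0],[34,2],[38,0],[38,2]]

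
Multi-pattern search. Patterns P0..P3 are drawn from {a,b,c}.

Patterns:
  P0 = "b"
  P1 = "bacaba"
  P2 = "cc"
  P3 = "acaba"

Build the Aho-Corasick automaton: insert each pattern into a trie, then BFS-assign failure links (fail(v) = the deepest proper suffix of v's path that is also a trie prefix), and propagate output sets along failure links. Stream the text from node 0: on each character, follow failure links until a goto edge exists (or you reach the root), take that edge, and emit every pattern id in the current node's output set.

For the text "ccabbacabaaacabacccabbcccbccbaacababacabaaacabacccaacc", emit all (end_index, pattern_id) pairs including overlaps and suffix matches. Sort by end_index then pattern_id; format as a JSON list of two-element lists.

Construct AC machine:
Trie (insert patterns):
  n0 'ε': a→9 b→1 c→7
  n1 'b': a→2  [P0 ends]
  n2 'ba': c→3
  n3 'bac': a→4
  n4 'baca': b→5
  n5 'bacab': a→6
  n6 'bacaba': ·  [P1 ends]
  n7 'c': c→8
  n8 'cc': ·  [P2 ends]
  n9 'a': c→10
  n10 'ac': a→11
  n11 'aca': b→12
  n12 'acab': a→13
  n13 'acaba': ·  [P3 ends]

Failure links (BFS by depth):
  n1('b'): parent n0 fail=0; on 'b' 0 → fail=0;  out {0}∪∅={0}
  n7('c'): parent n0 fail=0; on 'c' 0 → fail=0;  out ∅∪∅=∅
  n9('a'): parent n0 fail=0; on 'a' 0 → fail=0;  out ∅∪∅=∅
  n2('ba'): parent n1 fail=0; on 'a' 0 → fail=9;  out ∅∪∅=∅
  n8('cc'): parent n7 fail=0; on 'c' 0 → fail=7;  out {2}∪∅={2}
  n10('ac'): parent n9 fail=0; on 'c' 0 → fail=7;  out ∅∪∅=∅
  n3('bac'): parent n2 fail=9; on 'c' 9 → fail=10;  out ∅∪∅=∅
  n11('aca'): parent n10 fail=7; on 'a' 7→0 → fail=9;  out ∅∪∅=∅
  n4('baca'): parent n3 fail=10; on 'a' 10 → fail=11;  out ∅∪∅=∅
  n12('acab'): parent n11 fail=9; on 'b' 9→0 → fail=1;  out ∅∪{0}={0}
  n5('bacab'): parent n4 fail=11; on 'b' 11 → fail=12;  out ∅∪{0}={0}
  n13('acaba'): parent n12 fail=1; on 'a' 1 → fail=2;  out {3}∪∅={3}
  n6('bacaba'): parent n5 fail=12; on 'a' 12 → fail=13;  out {1}∪{3}={1,3}

Run:
[0] read 'c'  n0⇒n7
[1] read 'c'  n7⇒n8  emit P2@[0:1]
[2] read 'a'  n8⇒n9 (fail-walked)
[3] read 'b'  n9⇒n1 (fail-walked)  emit P0@[3:3]
[4] read 'b'  n1⇒n1 (fail-walked)  emit P0@[4:4]
[5] read 'a'  n1⇒n2
[6] read 'c'  n2⇒n3
[7] read 'a'  n3⇒n4
[8] read 'b'  n4⇒n5  emit P0@[8:8]
[9] read 'a'  n5⇒n6  emit P1@[4:9],P3@[5:9]
[10] read 'a'  n6⇒n9 (fail-walked)
[11] read 'a'  n9⇒n9 (fail-walked)
[12] read 'c'  n9⇒n10
[13] read 'a'  n10⇒n11
[14] read 'b'  n11⇒n12  emit P0@[14:14]
[15] read 'a'  n12⇒n13  emit P3@[11:15]
[16] read 'c'  n13⇒n3 (fail-walked)
[17] read 'c'  n3⇒n8 (fail-walked)  emit P2@[16:17]
[18] read 'c'  n8⇒n8 (fail-walked)  emit P2@[17:18]
[19] read 'a'  n8⇒n9 (fail-walked)
[20] read 'b'  n9⇒n1 (fail-walked)  emit P0@[20:20]
[21] read 'b'  n1⇒n1 (fail-walked)  emit P0@[21:21]
[22] read 'c'  n1⇒n7 (fail-walked)
[23] read 'c'  n7⇒n8  emit P2@[22:23]
[24] read 'c'  n8⇒n8 (fail-walked)  emit P2@[23:24]
[25] read 'b'  n8⇒n1 (fail-walked)  emit P0@[25:25]
[26] read 'c'  n1⇒n7 (fail-walked)
[27] read 'c'  n7⇒n8  emit P2@[26:27]
[28] read 'b'  n8⇒n1 (fail-walked)  emit P0@[28:28]
[29] read 'a'  n1⇒n2
[30] read 'a'  n2⇒n9 (fail-walked)
[31] read 'c'  n9⇒n10
[32] read 'a'  n10⇒n11
[33] read 'b'  n11⇒n12  emit P0@[33:33]
[34] read 'a'  n12⇒n13  emit P3@[30:34]
[35] read 'b'  n13⇒n1 (fail-walked)  emit P0@[35:35]
[36] read 'a'  n1⇒n2
[37] read 'c'  n2⇒n3
[38] read 'a'  n3⇒n4
[39] read 'b'  n4⇒n5  emit P0@[39:39]
[40] read 'a'  n5⇒n6  emit P1@[35:40],P3@[36:40]
[41] read 'a'  n6⇒n9 (fail-walked)
[42] read 'a'  n9⇒n9 (fail-walked)
[43] read 'c'  n9⇒n10
[44] read 'a'  n10⇒n11
[45] read 'b'  n11⇒n12  emit P0@[45:45]
[46] read 'a'  n12⇒n13  emit P3@[42:46]
[47] read 'c'  n13⇒n3 (fail-walked)
[48] read 'c'  n3⇒n8 (fail-walked)  emit P2@[47:48]
[49] read 'c'  n8⇒n8 (fail-walked)  emit P2@[48:49]
[50] read 'a'  n8⇒n9 (fail-walked)
[51] read 'a'  n9⇒n9 (fail-walked)
[52] read 'c'  n9⇒n10
[53] read 'c'  n10⇒n8 (fail-walked)  emit P2@[52:53]

All matches (sorted): [[1,2],[3,0],[4,0],[8,0],[9,1],[9,3],[14,0],[15,3],[17,2],[18,2],[20,0],[21,0],[23,2],[24,2],[25,0],[27,2],[28,0],[33,0],[34,3],[35,0],[39,0],[40,1],[40,3],[45,0],[46,3],[48,2],[49,2],[53,2]]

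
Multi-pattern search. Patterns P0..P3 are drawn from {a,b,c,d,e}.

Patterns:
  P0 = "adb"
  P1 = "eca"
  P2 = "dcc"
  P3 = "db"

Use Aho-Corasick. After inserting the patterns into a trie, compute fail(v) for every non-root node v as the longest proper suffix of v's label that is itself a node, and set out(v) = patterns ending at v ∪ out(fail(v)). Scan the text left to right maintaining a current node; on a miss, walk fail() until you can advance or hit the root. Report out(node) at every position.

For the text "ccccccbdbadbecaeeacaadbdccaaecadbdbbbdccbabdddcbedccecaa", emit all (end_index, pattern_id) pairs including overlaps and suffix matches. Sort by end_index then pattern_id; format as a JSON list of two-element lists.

Construct AC machine:
Trie nodes:
  0='ε' goto a→1 d→7 e→4
  1='a' goto d→2
  2='ad' goto b→3
  3='adb' goto ·  ←P0
  4='e' goto c→5
  5='ec' goto a→6
  6='eca' goto ·  ←P1
  7='d' goto b→10 c→8
  8='dc' goto c→9
  9='dcc' goto ·  ←P2
  10='db' goto ·  ←P3

Failure links (BFS by depth):
  n1('a'): parent n0 fail=0; on 'a' 0 → fail=0;  out ∅∪∅=∅
  n4('e'): parent n0 fail=0; on 'e' 0 → fail=0;  out ∅∪∅=∅
  n7('d'): parent n0 fail=0; on 'd' 0 → fail=0;  out ∅∪∅=∅
  n2('ad'): parent n1 fail=0; on 'd' 0 → fail=7;  out ∅∪∅=∅
  n5('ec'): parent n4 fail=0; on 'c' 0 → fail=0;  out ∅∪∅=∅
  n8('dc'): parent n7 fail=0; on 'c' 0 → fail=0;  out ∅∪∅=∅
  n10('db'): parent n7 fail=0; on 'b' 0 → fail=0;  out {3}∪∅={3}
  n3('adb'): parent n2 fail=7; on 'b' 7 → fail=10;  out {0}∪{3}={0,3}
  n6('eca'): parent n5 fail=0; on 'a' 0 → fail=1;  out {1}∪∅={1}
  n9('dcc'): parent n8 fail=0; on 'c' 0 → fail=0;  out {2}∪∅={2}

Scan:
i=0 'c': node 0→0
i=1 'c': node 0→0
i=2 'c': node 0→0
i=3 'c': node 0→0
i=4 'c': node 0→0
i=5 'c': node 0→0
i=6 'b': node 0→0
i=7 'd': node 0→7
i=8 'b': node 7→10  emit P3@[7:8]
i=9 'a': node 10→1 ·f
i=10 'd': node 1→2
i=11 'b': node 2→3  emit P0@[9:11],P3@[10:11]
i=12 'e': node 3→4 ·f
i=13 'c': node 4→5
i=14 'a': node 5→6  emit P1@[12:14]
i=15 'e': node 6→4 ·f
i=16 'e': node 4→4 ·f
i=17 'a': node 4→1 ·f
i=18 'c': node 1→0 ·f
i=19 'a': node 0→1
i=20 'a': node 1→1 ·f
i=21 'd': node 1→2
i=22 'b': node 2→3  emit P0@[20:22],P3@[21:22]
i=23 'd': node 3→7 ·f
i=24 'c': node 7→8
i=25 'c': node 8→9  emit P2@[23:25]
i=26 'a': node 9→1 ·f
i=27 'a': node 1→1 ·f
i=28 'e': node 1→4 ·f
i=29 'c': node 4→5
i=30 'a': node 5→6  emit P1@[28:30]
i=31 'd': node 6→2 ·f
i=32 'b': node 2→3  emit P0@[30:32],P3@[31:32]
i=33 'd': node 3→7 ·f
i=34 'b': node 7→10  emit P3@[33:34]
i=35 'b': node 10→0 ·f
i=36 'b': node 0→0
i=37 'd': node 0→7
i=38 'c': node 7→8
i=39 'c': node 8→9  emit P2@[37:39]
i=40 'b': node 9→0 ·f
i=41 'a': node 0→1
i=42 'b': node 1→0 ·f
i=43 'd': node 0→7
i=44 'd': node 7→7 ·f
i=45 'd': node 7→7 ·f
i=46 'c': node 7→8
i=47 'b': node 8→0 ·f
i=48 'e': node 0→4
i=49 'd': node 4→7 ·f
i=50 'c': node 7→8
i=51 'c': node 8→9  emit P2@[49:51]
i=52 'e': node 9→4 ·f
i=53 'c': node 4→5
i=54 'a': node 5→6  emit P1@[52:54]
i=55 'a': node 6→1 ·f

All matches (sorted): [[8,3],[11,0],[11,3],[14,1],[22,0],[22,3],[25,2],[30,1],[32,0],[32,3],[34,3],[39,2],[51,2],[54,1]]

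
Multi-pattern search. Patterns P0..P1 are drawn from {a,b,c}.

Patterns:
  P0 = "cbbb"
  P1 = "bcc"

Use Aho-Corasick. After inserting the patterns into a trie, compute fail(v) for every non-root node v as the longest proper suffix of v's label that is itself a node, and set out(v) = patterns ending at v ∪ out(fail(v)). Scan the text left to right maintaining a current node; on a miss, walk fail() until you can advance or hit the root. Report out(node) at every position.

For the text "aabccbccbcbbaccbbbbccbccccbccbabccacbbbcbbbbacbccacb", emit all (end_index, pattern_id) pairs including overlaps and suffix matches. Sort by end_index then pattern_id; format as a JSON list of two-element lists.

Construct AC machine:
Trie (insert patterns):
  0='ε' goto b→5 c→1
  1='c' goto b→2
  2='cb' goto b→3
  3='cbb' goto b→4
  4='cbbb' goto ·  ←P0
  5='b' goto c→6
  6='bc' goto c→7
  7='bcc' goto ·  ←P1

BFS fail/out derivation:
  n1('c'): parent n0 fail=0; on 'c' 0 → fail=0;  out ∅∪∅=∅
  n5('b'): parent n0 fail=0; on 'b' 0 → fail=0;  out ∅∪∅=∅
  n2('cb'): parent n1 fail=0; on 'b' 0 → fail=5;  out ∅∪∅=∅
  n6('bc'): parent n5 fail=0; on 'c' 0 → fail=1;  out ∅∪∅=∅
  n3('cbb'): parent n2 fail=5; on 'b' 5→0 → fail=5;  out ∅∪∅=∅
  n7('bcc'): parent n6 fail=1; on 'c' 1→0 → fail=1;  out {1}∪∅={1}
  n4('cbbb'): parent n3 fail=5; on 'b' 5→0 → fail=5;  out {0}∪∅={0}

Run:
i=0 'a': node 0→0
i=1 'a': node 0→0
i=2 'b': node 0→5
i=3 'c': node 5→6
i=4 'c': node 6→7  → match P1@[2:4]
i=5 'b': node 7→2 ·f
i=6 'c': node 2→6 ·f
i=7 'c': node 6→7  → match P1@[5:7]
i=8 'b': node 7→2 ·f
i=9 'c': node 2→6 ·f
i=10 'b': node 6→2 ·f
i=11 'b': node 2→3
i=12 'a': node 3→0 ·f
i=13 'c': node 0→1
i=14 'c': node 1→1 ·f
i=15 'b': node 1→2
i=16 'b': node 2→3
i=17 'b': node 3→4  → match P0@[14:17]
i=18 'b': node 4→5 ·f
i=19 'c': node 5→6
i=20 'c': node 6→7  → match P1@[18:20]
i=21 'b': node 7→2 ·f
i=22 'c': node 2→6 ·f
i=23 'c': node 6→7  → match P1@[21:23]
i=24 'c': node 7→1 ·f
i=25 'c': node 1→1 ·f
i=26 'b': node 1→2
i=27 'c': node 2→6 ·f
i=28 'c': node 6→7  → match P1@[26:28]
i=29 'b': node 7→2 ·f
i=30 'a': node 2→0 ·f
i=31 'b': node 0→5
i=32 'c': node 5→6
i=33 'c': node 6→7  → match P1@[31:33]
i=34 'a': node 7→0 ·f
i=35 'c': node 0→1
i=36 'b': node 1→2
i=37 'b': node 2→3
i=38 'b': node 3→4  → match P0@[35:38]
i=39 'c': node 4→6 ·f
i=40 'b': node 6→2 ·f
i=41 'b': node 2→3
i=42 'b': node 3→4  → match P0@[39:42]
i=43 'b': node 4→5 ·f
i=44 'a': node 5→0 ·f
i=45 'c': node 0→1
i=46 'b': node 1→2
i=47 'c': node 2→6 ·f
i=48 'c': node 6→7  → match P1@[46:48]
i=49 'a': node 7→0 ·f
i=50 'c': node 0→1
i=51 'b': node 1→2

Matches: [[4,1],[7,1],[17,0],[20,1],[23,1],[28,1],[33,1],[38,0],[42,0],[48,1]]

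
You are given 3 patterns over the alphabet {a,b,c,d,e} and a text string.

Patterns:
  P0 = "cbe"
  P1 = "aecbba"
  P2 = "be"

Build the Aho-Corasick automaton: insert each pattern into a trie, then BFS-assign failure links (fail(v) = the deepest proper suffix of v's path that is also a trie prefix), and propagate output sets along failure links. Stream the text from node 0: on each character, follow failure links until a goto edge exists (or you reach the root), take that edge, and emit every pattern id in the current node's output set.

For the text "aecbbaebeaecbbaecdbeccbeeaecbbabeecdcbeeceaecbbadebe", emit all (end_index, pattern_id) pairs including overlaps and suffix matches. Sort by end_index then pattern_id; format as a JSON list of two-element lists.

Build automaton:
Trie (insert patterns):
  n0 'ε': a→4 b→10 c→1
  n1 'c': b→2
  n2 'cb': e→3
  n3 'cbe': ·  [P0 ends]
  n4 'a': e→5
  n5 'ae': c→6
  n6 'aec': b→7
  n7 'aecb': b→8
  n8 'aecbb': a→9
  n9 'aecbba': ·  [P1 ends]
  n10 'b': e→11
  n11 'be': ·  [P2 ends]

Failure links (BFS by depth):
  n1('c'): parent n0 fail=0; on 'c' 0 → fail=0;  out ∅∪∅=∅
  n4('a'): parent n0 fail=0; on 'a' 0 → fail=0;  out ∅∪∅=∅
  n10('b'): parent n0 fail=0; on 'b' 0 → fail=0;  out ∅∪∅=∅
  n2('cb'): parent n1 fail=0; on 'b' 0 → fail=10;  out ∅∪∅=∅
  n5('ae'): parent n4 fail=0; on 'e' 0 → fail=0;  out ∅∪∅=∅
  n11('be'): parent n10 fail=0; on 'e' 0 → fail=0;  out {2}∪∅={2}
  n3('cbe'): parent n2 fail=10; on 'e' 10 → fail=11;  out {0}∪{2}={0,2}
  n6('aec'): parent n5 fail=0; on 'c' 0 → fail=1;  out ∅∪∅=∅
  n7('aecb'): parent n6 fail=1; on 'b' 1 → fail=2;  out ∅∪∅=∅
  n8('aecbb'): parent n7 fail=2; on 'b' 2→10→0 → fail=10;  out ∅∪∅=∅
  n9('aecbba'): parent n8 fail=10; on 'a' 10→0 → fail=4;  out {1}∪∅={1}

Scan:
[0] read 'a'  n0⇒n4
[1] read 'e'  n4⇒n5
[2] read 'c'  n5⇒n6
[3] read 'b'  n6⇒n7
[4] read 'b'  n7⇒n8
[5] read 'a'  n8⇒n9  ** P1@[0:5]
[6] read 'e'  n9⇒n5 (via fail)
[7] read 'b'  n5⇒n10 (via fail)
[8] read 'e'  n10⇒n11  ** P2@[7:8]
[9] read 'a'  n11⇒n4 (via fail)
[10] read 'e'  n4⇒n5
[11] read 'c'  n5⇒n6
[12] read 'b'  n6⇒n7
[13] read 'b'  n7⇒n8
[14] read 'a'  n8⇒n9  ** P1@[9:14]
[15] read 'e'  n9⇒n5 (via fail)
[16] read 'c'  n5⇒n6
[17] read 'd'  n6⇒n0 (via fail)
[18] read 'b'  n0⇒n10
[19] read 'e'  n10⇒n11  ** P2@[18:19]
[20] read 'c'  n11⇒n1 (via fail)
[21] read 'c'  n1⇒n1 (via fail)
[22] read 'b'  n1⇒n2
[23] read 'e'  n2⇒n3  ** P0@[21:23],P2@[22:23]
[24] read 'e'  n3⇒n0 (via fail)
[25] read 'a'  n0⇒n4
[26] read 'e'  n4⇒n5
[27] read 'c'  n5⇒n6
[28] read 'b'  n6⇒n7
[29] read 'b'  n7⇒n8
[30] read 'a'  n8⇒n9  ** P1@[25:30]
[31] read 'b'  n9⇒n10 (via fail)
[32] read 'e'  n10⇒n11  ** P2@[31:32]
[33] read 'e'  n11⇒n0 (via fail)
[34] read 'c'  n0⇒n1
[35] read 'd'  n1⇒n0 (via fail)
[36] read 'c'  n0⇒n1
[37] read 'b'  n1⇒n2
[38] read 'e'  n2⇒n3  ** P0@[36:38],P2@[37:38]
[39] read 'e'  n3⇒n0 (via fail)
[40] read 'c'  n0⇒n1
[41] read 'e'  n1⇒n0 (via fail)
[42] read 'a'  n0⇒n4
[43] read 'e'  n4⇒n5
[44] read 'c'  n5⇒n6
[45] read 'b'  n6⇒n7
[46] read 'b'  n7⇒n8
[47] read 'a'  n8⇒n9  ** P1@[42:47]
[48] read 'd'  n9⇒n0 (via fail)
[49] read 'e'  n0⇒n0
[50] read 'b'  n0⇒n10
[51] read 'e'  n10⇒n11  ** P2@[50:51]

Matches: [[5,1],[8,2],[14,1],[19,2],[23,0],[23,2],[30,1],[32,2],[38,0],[38,2],[47,1],[51,2]]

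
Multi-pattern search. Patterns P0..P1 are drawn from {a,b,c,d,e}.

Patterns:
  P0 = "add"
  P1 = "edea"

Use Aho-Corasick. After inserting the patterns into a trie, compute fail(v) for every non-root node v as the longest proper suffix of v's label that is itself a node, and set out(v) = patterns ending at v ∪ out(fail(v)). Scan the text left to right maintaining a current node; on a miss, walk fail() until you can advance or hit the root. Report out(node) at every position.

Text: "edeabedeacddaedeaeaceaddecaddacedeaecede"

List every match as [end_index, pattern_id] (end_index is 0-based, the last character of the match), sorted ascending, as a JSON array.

Build:
Trie (insert patterns):
  n0 'ε': a→1 e→4
  n1 'a': d→2
  n2 'ad': d→3
  n3 'add': ·  ←P0
  n4 'e': d→5
  n5 'ed': e→6
  n6 'ede': a→7
  n7 'edea': ·  ←P1

BFS fail/out derivation:
  fail(1) 'a': from fail(0)=0 chase 'a': 0 ⇒ 0;  out=∅∪out(0)=∅
  fail(4) 'e': from fail(0)=0 chase 'e': 0 ⇒ 0;  out=∅∪out(0)=∅
  fail(2) 'ad': from fail(1)=0 chase 'd': 0 ⇒ 0;  out=∅∪out(0)=∅
  fail(5) 'ed': from fail(4)=0 chase 'd': 0 ⇒ 0;  out=∅∪out(0)=∅
  fail(3) 'add': from fail(2)=0 chase 'd': 0 ⇒ 0;  out={0}∪out(0)={0}
  fail(6) 'ede': from fail(5)=0 chase 'e': 0 ⇒ 4;  out=∅∪out(4)=∅
  fail(7) 'edea': from fail(6)=4 chase 'a': 4→0 ⇒ 1;  out={1}∪out(1)={1}

Scan:
pos 0 'e': at 4
pos 1 'd': at 5
pos 2 'e': at 6
pos 3 'a': at 7  → match P1@[0:3]
pos 4 'b': at 0 (via fail)
pos 5 'e': at 4
pos 6 'd': at 5
pos 7 'e': at 6
pos 8 'a': at 7  → match P1@[5:8]
pos 9 'c': at 0 (via fail)
pos 10 'd': at 0
pos 11 'd': at 0
pos 12 'a': at 1
pos 13 'e': at 4 (via fail)
pos 14 'd': at 5
pos 15 'e': at 6
pos 16 'a': at 7  → match P1@[13:16]
pos 17 'e': at 4 (via fail)
pos 18 'a': at 1 (via fail)
pos 19 'c': at 0 (via fail)
pos 20 'e': at 4
pos 21 'a': at 1 (via fail)
pos 22 'd': at 2
pos 23 'd': at 3  → match P0@[21:23]
pos 24 'e': at 4 (via fail)
pos 25 'c': at 0 (via fail)
pos 26 'a': at 1
pos 27 'd': at 2
pos 28 'd': at 3  → match P0@[26:28]
pos 29 'a': at 1 (via fail)
pos 30 'c': at 0 (via fail)
pos 31 'e': at 4
pos 32 'd': at 5
pos 33 'e': at 6
pos 34 'a': at 7  → match P1@[31:34]
pos 35 'e': at 4 (via fail)
pos 36 'c': at 0 (via fail)
pos 37 'e': at 4
pos 38 'd': at 5
pos 39 'e': at 6

All matches (sorted): [[3,1],[8,1],[16,1],[23,0],[28,0],[34,1]]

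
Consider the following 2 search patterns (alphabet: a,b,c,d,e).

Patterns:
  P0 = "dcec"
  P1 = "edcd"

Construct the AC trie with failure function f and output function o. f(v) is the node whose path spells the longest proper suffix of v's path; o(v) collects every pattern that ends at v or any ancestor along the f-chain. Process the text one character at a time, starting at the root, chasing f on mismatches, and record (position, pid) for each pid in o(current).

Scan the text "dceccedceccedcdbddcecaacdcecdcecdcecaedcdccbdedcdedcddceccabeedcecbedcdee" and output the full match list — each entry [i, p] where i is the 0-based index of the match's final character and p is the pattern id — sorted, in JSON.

Build:
Trie (insert patterns):
  n0 'ε': d→1 e→5
  n1 'd': c→2
  n2 'dc': e→3
  n3 'dce': c→4
  n4 'dcec': ·  [P0 ends]
  n5 'e': d→6
  n6 'ed': c→7
  n7 'edc': d→8
  n8 'edcd': ·  [P1 ends]

BFS fail/out derivation:
  fail(1) 'd': from fail(0)=0 chase 'd': 0 ⇒ 0;  out=∅∪out(0)=∅
  fail(5) 'e': from fail(0)=0 chase 'e': 0 ⇒ 0;  out=∅∪out(0)=∅
  fail(2) 'dc': from fail(1)=0 chase 'c': 0 ⇒ 0;  out=∅∪out(0)=∅
  fail(6) 'ed': from fail(5)=0 chase 'd': 0 ⇒ 1;  out=∅∪out(1)=∅
  fail(3) 'dce': from fail(2)=0 chase 'e': 0 ⇒ 5;  out=∅∪out(5)=∅
  fail(7) 'edc': from fail(6)=1 chase 'c': 1 ⇒ 2;  out=∅∪out(2)=∅
  fail(4) 'dcec': from fail(3)=5 chase 'c': 5→0 ⇒ 0;  out={0}∪out(0)={0}
  fail(8) 'edcd': from fail(7)=2 chase 'd': 2→0 ⇒ 1;  out={1}∪out(1)={1}

Run:
[0] read 'd'  n0⇒n1
[1] read 'c'  n1⇒n2
[2] read 'e'  n2⇒n3
[3] read 'c'  n3⇒n4  → match P0@[0:3]
[4] read 'c'  n4⇒n0 ·f
[5] read 'e'  n0⇒n5
[6] read 'd'  n5⇒n6
[7] read 'c'  n6⇒n7
[8] read 'e'  n7⇒n3 ·f
[9] read 'c'  n3⇒n4  → match P0@[6:9]
[10] read 'c'  n4⇒n0 ·f
[11] read 'e'  n0⇒n5
[12] read 'd'  n5⇒n6
[13] read 'c'  n6⇒n7
[14] read 'd'  n7⇒n8  → match P1@[11:14]
[15] read 'b'  n8⇒n0 ·f
[16] read 'd'  n0⇒n1
[17] read 'd'  n1⇒n1 ·f
[18] read 'c'  n1⇒n2
[19] read 'e'  n2⇒n3
[20] read 'c'  n3⇒n4  → match P0@[17:20]
[21] read 'a'  n4⇒n0 ·f
[22] read 'a'  n0⇒n0
[23] read 'c'  n0⇒n0
[24] read 'd'  n0⇒n1
[25] read 'c'  n1⇒n2
[26] read 'e'  n2⇒n3
[27] read 'c'  n3⇒n4  → match P0@[24:27]
[28] read 'd'  n4⇒n1 ·f
[29] read 'c'  n1⇒n2
[30] read 'e'  n2⇒n3
[31] read 'c'  n3⇒n4  → match P0@[28:31]
[32] read 'd'  n4⇒n1 ·f
[33] read 'c'  n1⇒n2
[34] read 'e'  n2⇒n3
[35] read 'c'  n3⇒n4  → match P0@[32:35]
[36] read 'a'  n4⇒n0 ·f
[37] read 'e'  n0⇒n5
[38] read 'd'  n5⇒n6
[39] read 'c'  n6⇒n7
[40] read 'd'  n7⇒n8  → match P1@[37:40]
[41] read 'c'  n8⇒n2 ·f
[42] read 'c'  n2⇒n0 ·f
[43] read 'b'  n0⇒n0
[44] read 'd'  n0⇒n1
[45] read 'e'  n1⇒n5 ·f
[46] read 'd'  n5⇒n6
[47] read 'c'  n6⇒n7
[48] read 'd'  n7⇒n8  → match P1@[45:48]
[49] read 'e'  n8⇒n5 ·f
[50] read 'd'  n5⇒n6
[51] read 'c'  n6⇒n7
[52] read 'd'  n7⇒n8  → match P1@[49:52]
[53] read 'd'  n8⇒n1 ·f
[54] read 'c'  n1⇒n2
[55] read 'e'  n2⇒n3
[56] read 'c'  n3⇒n4  → match P0@[53:56]
[57] read 'c'  n4⇒n0 ·f
[58] read 'a'  n0⇒n0
[59] read 'b'  n0⇒n0
[60] read 'e'  n0⇒n5
[61] read 'e'  n5⇒n5 ·f
[62] read 'd'  n5⇒n6
[63] read 'c'  n6⇒n7
[64] read 'e'  n7⇒n3 ·f
[65] read 'c'  n3⇒n4  → match P0@[62:65]
[66] read 'b'  n4⇒n0 ·f
[67] read 'e'  n0⇒n5
[68] read 'd'  n5⇒n6
[69] read 'c'  n6⇒n7
[70] read 'd'  n7⇒n8  → match P1@[67:70]
[71] read 'e'  n8⇒n5 ·f
[72] read 'e'  n5⇒n5 ·f

All matches (sorted): [[3,0],[9,0],[14,1],[20,0],[27,0],[31,0],[35,0],[40,1],[48,1],[52,1],[56,0],[65,0],[70,1]]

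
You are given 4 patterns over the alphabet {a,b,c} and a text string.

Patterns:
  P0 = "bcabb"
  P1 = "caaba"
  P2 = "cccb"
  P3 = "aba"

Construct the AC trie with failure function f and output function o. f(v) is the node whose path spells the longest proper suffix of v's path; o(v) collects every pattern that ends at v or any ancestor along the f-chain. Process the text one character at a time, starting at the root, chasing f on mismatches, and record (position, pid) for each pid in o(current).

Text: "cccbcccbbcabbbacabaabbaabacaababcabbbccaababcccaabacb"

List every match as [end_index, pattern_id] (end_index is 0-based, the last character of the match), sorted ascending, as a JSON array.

Construct AC machine:
Trie (insert patterns):
  n0 'ε': a→14 b→1 c→6
  n1 'b': c→2
  n2 'bc': a→3
  n3 'bca': b→4
  n4 'bcab': b→5
  n5 'bcabb': ·  [P0 ends]
  n6 'c': a→7 c→11
  n7 'ca': a→8
  n8 'caa': b→9
  n9 'caab': a→10
  n10 'caaba': ·  [P1 ends]
  n11 'cc': c→12
  n12 'ccc': b→13
  n13 'cccb': ·  [P2 ends]
  n14 'a': b→15
  n15 'ab': a→16
  n16 'aba': ·  [P3 ends]

BFS fail/out derivation:
  fail(1) 'b': from fail(0)=0 chase 'b': 0 ⇒ 0;  out=∅∪out(0)=∅
  fail(6) 'c': from fail(0)=0 chase 'c': 0 ⇒ 0;  out=∅∪out(0)=∅
  fail(14) 'a': from fail(0)=0 chase 'a': 0 ⇒ 0;  out=∅∪out(0)=∅
  fail(2) 'bc': from fail(1)=0 chase 'c': 0 ⇒ 6;  out=∅∪out(6)=∅
  fail(7) 'ca': from fail(6)=0 chase 'a': 0 ⇒ 14;  out=∅∪out(14)=∅
  fail(11) 'cc': from fail(6)=0 chase 'c': 0 ⇒ 6;  out=∅∪out(6)=∅
  fail(15) 'ab': from fail(14)=0 chase 'b': 0 ⇒ 1;  out=∅∪out(1)=∅
  fail(3) 'bca': from fail(2)=6 chase 'a': 6 ⇒ 7;  out=∅∪out(7)=∅
  fail(8) 'caa': from fail(7)=14 chase 'a': 14→0 ⇒ 14;  out=∅∪out(14)=∅
  fail(12) 'ccc': from fail(11)=6 chase 'c': 6 ⇒ 11;  out=∅∪out(11)=∅
  fail(16) 'aba': from fail(15)=1 chase 'a': 1→0 ⇒ 14;  out={3}∪out(14)={3}
  fail(4) 'bcab': from fail(3)=7 chase 'b': 7→14 ⇒ 15;  out=∅∪out(15)=∅
  fail(9) 'caab': from fail(8)=14 chase 'b': 14 ⇒ 15;  out=∅∪out(15)=∅
  fail(13) 'cccb': from fail(12)=11 chase 'b': 11→6→0 ⇒ 1;  out={2}∪out(1)={2}
  fail(5) 'bcabb': from fail(4)=15 chase 'b': 15→1→0 ⇒ 1;  out={0}∪out(1)={0}
  fail(10) 'caaba': from fail(9)=15 chase 'a': 15 ⇒ 16;  out={1}∪out(16)={1,3}

Text stream:
[0] read 'c'  n0⇒n6
[1] read 'c'  n6⇒n11
[2] read 'c'  n11⇒n12
[3] read 'b'  n12⇒n13  emit P2@[0:3]
[4] read 'c'  n13⇒n2 (via fail)
[5] read 'c'  n2⇒n11 (via fail)
[6] read 'c'  n11⇒n12
[7] read 'b'  n12⇒n13  emit P2@[4:7]
[8] read 'b'  n13⇒n1 (via fail)
[9] read 'c'  n1⇒n2
[10] read 'a'  n2⇒n3
[11] read 'b'  n3⇒n4
[12] read 'b'  n4⇒n5  emit P0@[8:12]
[13] read 'b'  n5⇒n1 (via fail)
[14] read 'a'  n1⇒n14 (via fail)
[15] read 'c'  n14⇒n6 (via fail)
[16] read 'a'  n6⇒n7
[17] read 'b'  n7⇒n15 (via fail)
[18] read 'a'  n15⇒n16  emit P3@[16:18]
[19] read 'a'  n16⇒n14 (via fail)
[20] read 'b'  n14⇒n15
[21] read 'b'  n15⇒n1 (via fail)
[22] read 'a'  n1⇒n14 (via fail)
[23] read 'a'  n14⇒n14 (via fail)
[24] read 'b'  n14⇒n15
[25] read 'a'  n15⇒n16  emit P3@[23:25]
[26] read 'c'  n16⇒n6 (via fail)
[27] read 'a'  n6⇒n7
[28] read 'a'  n7⇒n8
[29] read 'b'  n8⇒n9
[30] read 'a'  n9⇒n10  emit P1@[26:30],P3@[28:30]
[31] read 'b'  n10⇒n15 (via fail)
[32] read 'c'  n15⇒n2 (via fail)
[33] read 'a'  n2⇒n3
[34] read 'b'  n3⇒n4
[35] read 'b'  n4⇒n5  emit P0@[31:35]
[36] read 'b'  n5⇒n1 (via fail)
[37] read 'c'  n1⇒n2
[38] read 'c'  n2⇒n11 (via fail)
[39] read 'a'  n11⇒n7 (via fail)
[40] read 'a'  n7⇒n8
[41] read 'b'  n8⇒n9
[42] read 'a'  n9⇒n10  emit P1@[38:42],P3@[40:42]
[43] read 'b'  n10⇒n15 (via fail)
[44] read 'c'  n15⇒n2 (via fail)
[45] read 'c'  n2⇒n11 (via fail)
[46] read 'c'  n11⇒n12
[47] read 'a'  n12⇒n7 (via fail)
[48] read 'a'  n7⇒n8
[49] read 'b'  n8⇒n9
[50] read 'a'  n9⇒n10  emit P1@[46:50],P3@[48:50]
[51] read 'c'  n10⇒n6 (via fail)
[52] read 'b'  n6⇒n1 (via fail)

All matches (sorted): [[3,2],[7,2],[12,0],[18,3],[25,3],[30,1],[30,3],[35,0],[42,1],[42,3],[50,1],[50,3]]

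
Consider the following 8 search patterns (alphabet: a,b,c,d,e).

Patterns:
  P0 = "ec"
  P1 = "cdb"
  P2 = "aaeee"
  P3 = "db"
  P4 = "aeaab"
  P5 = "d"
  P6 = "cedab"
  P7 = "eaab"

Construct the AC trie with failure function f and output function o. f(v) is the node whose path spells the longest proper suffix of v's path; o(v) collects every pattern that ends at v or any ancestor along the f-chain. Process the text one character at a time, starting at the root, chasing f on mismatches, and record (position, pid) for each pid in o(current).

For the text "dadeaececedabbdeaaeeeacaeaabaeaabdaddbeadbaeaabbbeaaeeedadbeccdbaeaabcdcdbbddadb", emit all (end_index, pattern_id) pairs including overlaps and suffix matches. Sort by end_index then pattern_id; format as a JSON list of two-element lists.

Construct AC machine:
Trie nodes:
  n0 'ε': a→6 c→3 d→11 e→1
  n1 'e': a→21 c→2
  n2 'ec': ·  ←P0
  n3 'c': d→4 e→17
  n4 'cd': b→5
  n5 'cdb': ·  ←P1
  n6 'a': a→7 e→13
  n7 'aa': e→8
  n8 'aae': e→9
  n9 'aaee': e→10
  n10 'aaeee': ·  ←P2
  n11 'd': b→12  ←P5
  n12 'db': ·  ←P3
  n13 'ae': a→14
  n14 'aea': a→15
  n15 'aeaa': b→16
  n16 'aeaab': ·  ←P4
  n17 'ce': d→18
  n18 'ced': a→19
  n19 'ceda': b→20
  n20 'cedab': ·  ←P6
  n21 'ea': a→22
  n22 'eaa': b→23
  n23 'eaab': ·  ←P7

Failure links (BFS by depth):
  fail(1) 'e': from fail(0)=0 chase 'e': 0 ⇒ 0;  out=∅∪out(0)=∅
  fail(3) 'c': from fail(0)=0 chase 'c': 0 ⇒ 0;  out=∅∪out(0)=∅
  fail(6) 'a': from fail(0)=0 chase 'a': 0 ⇒ 0;  out=∅∪out(0)=∅
  fail(11) 'd': from fail(0)=0 chase 'd': 0 ⇒ 0;  out={5}∪out(0)={5}
  fail(2) 'ec': from fail(1)=0 chase 'c': 0 ⇒ 3;  out={0}∪out(3)={0}
  fail(4) 'cd': from fail(3)=0 chase 'd': 0 ⇒ 11;  out=∅∪out(11)={5}
  fail(7) 'aa': from fail(6)=0 chase 'a': 0 ⇒ 6;  out=∅∪out(6)=∅
  fail(12) 'db': from fail(11)=0 chase 'b': 0 ⇒ 0;  out={3}∪out(0)={3}
  fail(13) 'ae': from fail(6)=0 chase 'e': 0 ⇒ 1;  out=∅∪out(1)=∅
  fail(17) 'ce': from fail(3)=0 chase 'e': 0 ⇒ 1;  out=∅∪out(1)=∅
  fail(21) 'ea': from fail(1)=0 chase 'a': 0 ⇒ 6;  out=∅∪out(6)=∅
  fail(5) 'cdb': from fail(4)=11 chase 'b': 11 ⇒ 12;  out={1}∪out(12)={1,3}
  fail(8) 'aae': from fail(7)=6 chase 'e': 6 ⇒ 13;  out=∅∪out(13)=∅
  fail(14) 'aea': from fail(13)=1 chase 'a': 1 ⇒ 21;  out=∅∪out(21)=∅
  fail(18) 'ced': from fail(17)=1 chase 'd': 1→0 ⇒ 11;  out=∅∪out(11)={5}
  fail(22) 'eaa': from fail(21)=6 chase 'a': 6 ⇒ 7;  out=∅∪out(7)=∅
  fail(9) 'aaee': from fail(8)=13 chase 'e': 13→1→0 ⇒ 1;  out=∅∪out(1)=∅
  fail(15) 'aeaa': from fail(14)=21 chase 'a': 21 ⇒ 22;  out=∅∪out(22)=∅
  fail(19) 'ceda': from fail(18)=11 chase 'a': 11→0 ⇒ 6;  out=∅∪out(6)=∅
  fail(23) 'eaab': from fail(22)=7 chase 'b': 7→6→0 ⇒ 0;  out={7}∪out(0)={7}
  fail(10) 'aaeee': from fail(9)=1 chase 'e': 1→0 ⇒ 1;  out={2}∪out(1)={2}
  fail(16) 'aeaab': from fail(15)=22 chase 'b': 22 ⇒ 23;  out={4}∪out(23)={4,7}
  fail(20) 'cedab': from fail(19)=6 chase 'b': 6→0 ⇒ 0;  out={6}∪out(0)={6}

Scan:
[0] read 'd'  n0⇒n11  emit P5@[0:0]
[1] read 'a'  n11⇒n6 ·f
[2] read 'd'  n6⇒n11 ·f  emit P5@[2:2]
[3] read 'e'  n11⇒n1 ·f
[4] read 'a'  n1⇒n21
[5] read 'e'  n21⇒n13 ·f
[6] read 'c'  n13⇒n2 ·f  emit P0@[5:6]
[7] read 'e'  n2⇒n17 ·f
[8] read 'c'  n17⇒n2 ·f  emit P0@[7:8]
[9] read 'e'  n2⇒n17 ·f
[10] read 'd'  n17⇒n18  emit P5@[10:10]
[11] read 'a'  n18⇒n19
[12] read 'b'  n19⇒n20  emit P6@[8:12]
[13] read 'b'  n20⇒n0 ·f
[14] read 'd'  n0⇒n11  emit P5@[14:14]
[15] read 'e'  n11⇒n1 ·f
[16] read 'a'  n1⇒n21
[17] read 'a'  n21⇒n22
[18] read 'e'  n22⇒n8 ·f
[19] read 'e'  n8⇒n9
[20] read 'e'  n9⇒n10  emit P2@[16:20]
[21] read 'a'  n10⇒n21 ·f
[22] read 'c'  n21⇒n3 ·f
[23] read 'a'  n3⇒n6 ·f
[24] read 'e'  n6⇒n13
[25] read 'a'  n13⇒n14
[26] read 'a'  n14⇒n15
[27] read 'b'  n15⇒n16  emit P4@[23:27],P7@[24:27]
[28] read 'a'  n16⇒n6 ·f
[29] read 'e'  n6⇒n13
[30] read 'a'  n13⇒n14
[31] read 'a'  n14⇒n15
[32] read 'b'  n15⇒n16  emit P4@[28:32],P7@[29:32]
[33] read 'd'  n16⇒n11 ·f  emit P5@[33:33]
[34] read 'a'  n11⇒n6 ·f
[35] read 'd'  n6⇒n11 ·f  emit P5@[35:35]
[36] read 'd'  n11⇒n11 ·f  emit P5@[36:36]
[37] read 'b'  n11⇒n12  emit P3@[36:37]
[38] read 'e'  n12⇒n1 ·f
[39] read 'a'  n1⇒n21
[40] read 'd'  n21⇒n11 ·f  emit P5@[40:40]
[41] read 'b'  n11⇒n12  emit P3@[40:41]
[42] read 'a'  n12⇒n6 ·f
[43] read 'e'  n6⇒n13
[44] read 'a'  n13⇒n14
[45] read 'a'  n14⇒n15
[46] read 'b'  n15⇒n16  emit P4@[42:46],P7@[43:46]
[47] read 'b'  n16⇒n0 ·f
[48] read 'b'  n0⇒n0
[49] read 'e'  n0⇒n1
[50] read 'a'  n1⇒n21
[51] read 'a'  n21⇒n22
[52] read 'e'  n22⇒n8 ·f
[53] read 'e'  n8⇒n9
[54] read 'e'  n9⇒n10  emit P2@[50:54]
[55] read 'd'  n10⇒n11 ·f  emit P5@[55:55]
[56] read 'a'  n11⇒n6 ·f
[57] read 'd'  n6⇒n11 ·f  emit P5@[57:57]
[58] read 'b'  n11⇒n12  emit P3@[57:58]
[59] read 'e'  n12⇒n1 ·f
[60] read 'c'  n1⇒n2  emit P0@[59:60]
[61] read 'c'  n2⇒n3 ·f
[62] read 'd'  n3⇒n4  emit P5@[62:62]
[63] read 'b'  n4⇒n5  emit P1@[61:63],P3@[62:63]
[64] read 'a'  n5⇒n6 ·f
[65] read 'e'  n6⇒n13
[66] read 'a'  n13⇒n14
[67] read 'a'  n14⇒n15
[68] read 'b'  n15⇒n16  emit P4@[64:68],P7@[65:68]
[69] read 'c'  n16⇒n3 ·f
[70] read 'd'  n3⇒n4  emit P5@[70:70]
[71] read 'c'  n4⇒n3 ·f
[72] read 'd'  n3⇒n4  emit P5@[72:72]
[73] read 'b'  n4⇒n5  emit P1@[71:73],P3@[72:73]
[74] read 'b'  n5⇒n0 ·f
[75] read 'd'  n0⇒n11  emit P5@[75:75]
[76] read 'd'  n11⇒n11 ·f  emit P5@[76:76]
[77] read 'a'  n11⇒n6 ·f
[78] read 'd'  n6⇒n11 ·f  emit P5@[78:78]
[79] read 'b'  n11⇒n12  emit P3@[78:79]

Result: [[0,5],[2,5],[6,0],[8,0],[10,5],[12,6],[14,5],[20,2],[27,4],[27,7],[32,4],[32,7],[33,5],[35,5],[36,5],[37,3],[40,5],[41,3],[46,4],[46,7],[54,2],[55,5],[57,5],[58,3],[60,0],[62,5],[63,1],[63,3],[68,4],[68,7],[70,5],[72,5],[73,1],[73,3],[75,5],[76,5],[78,5],[79,3]]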